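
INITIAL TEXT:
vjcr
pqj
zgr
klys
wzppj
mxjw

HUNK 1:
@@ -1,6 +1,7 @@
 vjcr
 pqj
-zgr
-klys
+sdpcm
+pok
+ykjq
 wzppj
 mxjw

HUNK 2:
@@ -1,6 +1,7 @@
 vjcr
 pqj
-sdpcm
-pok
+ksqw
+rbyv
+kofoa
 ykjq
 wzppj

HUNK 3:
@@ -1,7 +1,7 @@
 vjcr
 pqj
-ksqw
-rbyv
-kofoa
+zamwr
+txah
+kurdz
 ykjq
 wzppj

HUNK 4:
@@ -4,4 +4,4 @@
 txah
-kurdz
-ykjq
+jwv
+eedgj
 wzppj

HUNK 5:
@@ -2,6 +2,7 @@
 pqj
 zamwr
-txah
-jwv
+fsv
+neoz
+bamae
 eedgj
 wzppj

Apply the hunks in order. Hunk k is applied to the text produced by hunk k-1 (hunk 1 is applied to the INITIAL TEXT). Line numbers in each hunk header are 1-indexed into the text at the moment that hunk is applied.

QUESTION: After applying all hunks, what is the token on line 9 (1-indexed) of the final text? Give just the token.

Hunk 1: at line 1 remove [zgr,klys] add [sdpcm,pok,ykjq] -> 7 lines: vjcr pqj sdpcm pok ykjq wzppj mxjw
Hunk 2: at line 1 remove [sdpcm,pok] add [ksqw,rbyv,kofoa] -> 8 lines: vjcr pqj ksqw rbyv kofoa ykjq wzppj mxjw
Hunk 3: at line 1 remove [ksqw,rbyv,kofoa] add [zamwr,txah,kurdz] -> 8 lines: vjcr pqj zamwr txah kurdz ykjq wzppj mxjw
Hunk 4: at line 4 remove [kurdz,ykjq] add [jwv,eedgj] -> 8 lines: vjcr pqj zamwr txah jwv eedgj wzppj mxjw
Hunk 5: at line 2 remove [txah,jwv] add [fsv,neoz,bamae] -> 9 lines: vjcr pqj zamwr fsv neoz bamae eedgj wzppj mxjw
Final line 9: mxjw

Answer: mxjw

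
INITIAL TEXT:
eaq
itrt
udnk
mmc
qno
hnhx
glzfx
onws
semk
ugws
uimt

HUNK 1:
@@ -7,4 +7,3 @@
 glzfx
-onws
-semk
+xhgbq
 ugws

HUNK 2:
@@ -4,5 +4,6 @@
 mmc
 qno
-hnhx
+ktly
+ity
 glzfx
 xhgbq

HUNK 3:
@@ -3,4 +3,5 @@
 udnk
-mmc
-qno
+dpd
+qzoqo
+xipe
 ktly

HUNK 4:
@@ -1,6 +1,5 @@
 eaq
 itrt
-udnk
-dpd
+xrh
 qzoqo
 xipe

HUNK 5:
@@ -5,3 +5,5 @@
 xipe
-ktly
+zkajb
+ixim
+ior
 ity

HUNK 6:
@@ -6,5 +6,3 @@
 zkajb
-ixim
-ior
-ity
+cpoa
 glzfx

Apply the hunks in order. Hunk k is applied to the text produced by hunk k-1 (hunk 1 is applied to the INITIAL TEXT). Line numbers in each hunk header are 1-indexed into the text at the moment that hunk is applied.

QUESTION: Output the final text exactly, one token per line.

Hunk 1: at line 7 remove [onws,semk] add [xhgbq] -> 10 lines: eaq itrt udnk mmc qno hnhx glzfx xhgbq ugws uimt
Hunk 2: at line 4 remove [hnhx] add [ktly,ity] -> 11 lines: eaq itrt udnk mmc qno ktly ity glzfx xhgbq ugws uimt
Hunk 3: at line 3 remove [mmc,qno] add [dpd,qzoqo,xipe] -> 12 lines: eaq itrt udnk dpd qzoqo xipe ktly ity glzfx xhgbq ugws uimt
Hunk 4: at line 1 remove [udnk,dpd] add [xrh] -> 11 lines: eaq itrt xrh qzoqo xipe ktly ity glzfx xhgbq ugws uimt
Hunk 5: at line 5 remove [ktly] add [zkajb,ixim,ior] -> 13 lines: eaq itrt xrh qzoqo xipe zkajb ixim ior ity glzfx xhgbq ugws uimt
Hunk 6: at line 6 remove [ixim,ior,ity] add [cpoa] -> 11 lines: eaq itrt xrh qzoqo xipe zkajb cpoa glzfx xhgbq ugws uimt

Answer: eaq
itrt
xrh
qzoqo
xipe
zkajb
cpoa
glzfx
xhgbq
ugws
uimt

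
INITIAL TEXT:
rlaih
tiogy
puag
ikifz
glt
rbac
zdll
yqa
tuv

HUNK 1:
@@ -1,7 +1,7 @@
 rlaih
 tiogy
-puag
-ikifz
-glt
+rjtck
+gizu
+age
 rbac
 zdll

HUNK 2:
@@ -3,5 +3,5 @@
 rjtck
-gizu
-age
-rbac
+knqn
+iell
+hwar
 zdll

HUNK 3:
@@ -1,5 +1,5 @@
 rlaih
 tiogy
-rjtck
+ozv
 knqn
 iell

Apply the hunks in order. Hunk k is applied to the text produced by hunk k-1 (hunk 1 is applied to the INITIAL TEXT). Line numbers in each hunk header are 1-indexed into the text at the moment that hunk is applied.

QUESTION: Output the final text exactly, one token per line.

Answer: rlaih
tiogy
ozv
knqn
iell
hwar
zdll
yqa
tuv

Derivation:
Hunk 1: at line 1 remove [puag,ikifz,glt] add [rjtck,gizu,age] -> 9 lines: rlaih tiogy rjtck gizu age rbac zdll yqa tuv
Hunk 2: at line 3 remove [gizu,age,rbac] add [knqn,iell,hwar] -> 9 lines: rlaih tiogy rjtck knqn iell hwar zdll yqa tuv
Hunk 3: at line 1 remove [rjtck] add [ozv] -> 9 lines: rlaih tiogy ozv knqn iell hwar zdll yqa tuv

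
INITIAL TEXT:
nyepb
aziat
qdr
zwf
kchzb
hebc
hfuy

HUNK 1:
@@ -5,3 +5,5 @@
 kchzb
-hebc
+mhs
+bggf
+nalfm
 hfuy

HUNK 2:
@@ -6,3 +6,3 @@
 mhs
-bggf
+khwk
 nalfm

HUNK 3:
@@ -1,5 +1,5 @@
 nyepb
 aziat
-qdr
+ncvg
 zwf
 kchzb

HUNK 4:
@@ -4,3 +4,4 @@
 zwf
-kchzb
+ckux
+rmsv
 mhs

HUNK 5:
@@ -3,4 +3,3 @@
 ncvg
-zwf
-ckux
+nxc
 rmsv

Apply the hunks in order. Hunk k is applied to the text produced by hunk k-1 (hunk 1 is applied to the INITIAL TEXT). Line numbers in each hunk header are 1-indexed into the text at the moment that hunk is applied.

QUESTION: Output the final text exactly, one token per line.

Hunk 1: at line 5 remove [hebc] add [mhs,bggf,nalfm] -> 9 lines: nyepb aziat qdr zwf kchzb mhs bggf nalfm hfuy
Hunk 2: at line 6 remove [bggf] add [khwk] -> 9 lines: nyepb aziat qdr zwf kchzb mhs khwk nalfm hfuy
Hunk 3: at line 1 remove [qdr] add [ncvg] -> 9 lines: nyepb aziat ncvg zwf kchzb mhs khwk nalfm hfuy
Hunk 4: at line 4 remove [kchzb] add [ckux,rmsv] -> 10 lines: nyepb aziat ncvg zwf ckux rmsv mhs khwk nalfm hfuy
Hunk 5: at line 3 remove [zwf,ckux] add [nxc] -> 9 lines: nyepb aziat ncvg nxc rmsv mhs khwk nalfm hfuy

Answer: nyepb
aziat
ncvg
nxc
rmsv
mhs
khwk
nalfm
hfuy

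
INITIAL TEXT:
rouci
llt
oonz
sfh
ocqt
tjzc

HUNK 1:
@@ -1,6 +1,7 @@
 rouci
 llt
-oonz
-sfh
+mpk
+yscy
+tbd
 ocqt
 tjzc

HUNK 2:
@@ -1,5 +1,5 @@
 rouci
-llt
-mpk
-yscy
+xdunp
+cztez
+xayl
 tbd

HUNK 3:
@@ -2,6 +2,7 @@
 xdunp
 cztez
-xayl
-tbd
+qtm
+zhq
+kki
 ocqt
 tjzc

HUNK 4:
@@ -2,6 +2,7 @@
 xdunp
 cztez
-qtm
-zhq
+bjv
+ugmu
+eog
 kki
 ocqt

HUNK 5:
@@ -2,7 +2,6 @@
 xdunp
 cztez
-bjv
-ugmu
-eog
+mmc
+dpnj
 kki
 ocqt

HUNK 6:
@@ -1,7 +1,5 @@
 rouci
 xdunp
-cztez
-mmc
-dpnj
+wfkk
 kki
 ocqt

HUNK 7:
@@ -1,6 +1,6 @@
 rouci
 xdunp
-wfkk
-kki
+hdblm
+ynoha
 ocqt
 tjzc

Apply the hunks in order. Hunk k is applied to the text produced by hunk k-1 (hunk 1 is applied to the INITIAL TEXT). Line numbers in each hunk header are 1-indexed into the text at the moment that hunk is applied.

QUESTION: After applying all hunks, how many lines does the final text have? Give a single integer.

Answer: 6

Derivation:
Hunk 1: at line 1 remove [oonz,sfh] add [mpk,yscy,tbd] -> 7 lines: rouci llt mpk yscy tbd ocqt tjzc
Hunk 2: at line 1 remove [llt,mpk,yscy] add [xdunp,cztez,xayl] -> 7 lines: rouci xdunp cztez xayl tbd ocqt tjzc
Hunk 3: at line 2 remove [xayl,tbd] add [qtm,zhq,kki] -> 8 lines: rouci xdunp cztez qtm zhq kki ocqt tjzc
Hunk 4: at line 2 remove [qtm,zhq] add [bjv,ugmu,eog] -> 9 lines: rouci xdunp cztez bjv ugmu eog kki ocqt tjzc
Hunk 5: at line 2 remove [bjv,ugmu,eog] add [mmc,dpnj] -> 8 lines: rouci xdunp cztez mmc dpnj kki ocqt tjzc
Hunk 6: at line 1 remove [cztez,mmc,dpnj] add [wfkk] -> 6 lines: rouci xdunp wfkk kki ocqt tjzc
Hunk 7: at line 1 remove [wfkk,kki] add [hdblm,ynoha] -> 6 lines: rouci xdunp hdblm ynoha ocqt tjzc
Final line count: 6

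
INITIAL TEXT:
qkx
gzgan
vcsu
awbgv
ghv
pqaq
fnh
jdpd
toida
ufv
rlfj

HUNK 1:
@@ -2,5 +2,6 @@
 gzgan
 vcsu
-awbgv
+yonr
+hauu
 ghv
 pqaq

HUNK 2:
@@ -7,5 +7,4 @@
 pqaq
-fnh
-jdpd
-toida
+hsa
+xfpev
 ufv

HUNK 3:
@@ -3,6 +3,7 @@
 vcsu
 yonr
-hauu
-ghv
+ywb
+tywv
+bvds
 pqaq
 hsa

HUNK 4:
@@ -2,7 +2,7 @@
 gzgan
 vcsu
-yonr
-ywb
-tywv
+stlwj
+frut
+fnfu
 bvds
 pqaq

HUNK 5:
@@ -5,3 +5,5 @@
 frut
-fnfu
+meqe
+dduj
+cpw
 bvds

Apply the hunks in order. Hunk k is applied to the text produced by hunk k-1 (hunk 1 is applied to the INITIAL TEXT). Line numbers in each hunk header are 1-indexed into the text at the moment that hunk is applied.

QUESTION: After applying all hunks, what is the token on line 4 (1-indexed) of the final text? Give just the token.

Answer: stlwj

Derivation:
Hunk 1: at line 2 remove [awbgv] add [yonr,hauu] -> 12 lines: qkx gzgan vcsu yonr hauu ghv pqaq fnh jdpd toida ufv rlfj
Hunk 2: at line 7 remove [fnh,jdpd,toida] add [hsa,xfpev] -> 11 lines: qkx gzgan vcsu yonr hauu ghv pqaq hsa xfpev ufv rlfj
Hunk 3: at line 3 remove [hauu,ghv] add [ywb,tywv,bvds] -> 12 lines: qkx gzgan vcsu yonr ywb tywv bvds pqaq hsa xfpev ufv rlfj
Hunk 4: at line 2 remove [yonr,ywb,tywv] add [stlwj,frut,fnfu] -> 12 lines: qkx gzgan vcsu stlwj frut fnfu bvds pqaq hsa xfpev ufv rlfj
Hunk 5: at line 5 remove [fnfu] add [meqe,dduj,cpw] -> 14 lines: qkx gzgan vcsu stlwj frut meqe dduj cpw bvds pqaq hsa xfpev ufv rlfj
Final line 4: stlwj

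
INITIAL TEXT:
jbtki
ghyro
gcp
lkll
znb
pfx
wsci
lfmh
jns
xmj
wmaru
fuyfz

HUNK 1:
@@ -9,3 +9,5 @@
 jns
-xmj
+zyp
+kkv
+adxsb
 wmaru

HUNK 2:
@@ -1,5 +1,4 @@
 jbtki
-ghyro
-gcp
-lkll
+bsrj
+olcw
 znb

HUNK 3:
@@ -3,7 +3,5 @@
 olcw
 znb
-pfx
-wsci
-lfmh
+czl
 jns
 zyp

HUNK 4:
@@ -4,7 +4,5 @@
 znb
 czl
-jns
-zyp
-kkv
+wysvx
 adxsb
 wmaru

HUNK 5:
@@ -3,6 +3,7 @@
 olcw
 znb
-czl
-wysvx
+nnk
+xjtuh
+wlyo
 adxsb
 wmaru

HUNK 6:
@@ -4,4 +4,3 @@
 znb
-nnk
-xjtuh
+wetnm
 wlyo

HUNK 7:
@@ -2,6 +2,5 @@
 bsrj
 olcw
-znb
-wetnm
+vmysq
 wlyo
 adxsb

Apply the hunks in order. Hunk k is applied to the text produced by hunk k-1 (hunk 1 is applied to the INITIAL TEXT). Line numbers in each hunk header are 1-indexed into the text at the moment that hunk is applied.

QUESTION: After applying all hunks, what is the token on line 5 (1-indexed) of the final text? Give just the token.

Answer: wlyo

Derivation:
Hunk 1: at line 9 remove [xmj] add [zyp,kkv,adxsb] -> 14 lines: jbtki ghyro gcp lkll znb pfx wsci lfmh jns zyp kkv adxsb wmaru fuyfz
Hunk 2: at line 1 remove [ghyro,gcp,lkll] add [bsrj,olcw] -> 13 lines: jbtki bsrj olcw znb pfx wsci lfmh jns zyp kkv adxsb wmaru fuyfz
Hunk 3: at line 3 remove [pfx,wsci,lfmh] add [czl] -> 11 lines: jbtki bsrj olcw znb czl jns zyp kkv adxsb wmaru fuyfz
Hunk 4: at line 4 remove [jns,zyp,kkv] add [wysvx] -> 9 lines: jbtki bsrj olcw znb czl wysvx adxsb wmaru fuyfz
Hunk 5: at line 3 remove [czl,wysvx] add [nnk,xjtuh,wlyo] -> 10 lines: jbtki bsrj olcw znb nnk xjtuh wlyo adxsb wmaru fuyfz
Hunk 6: at line 4 remove [nnk,xjtuh] add [wetnm] -> 9 lines: jbtki bsrj olcw znb wetnm wlyo adxsb wmaru fuyfz
Hunk 7: at line 2 remove [znb,wetnm] add [vmysq] -> 8 lines: jbtki bsrj olcw vmysq wlyo adxsb wmaru fuyfz
Final line 5: wlyo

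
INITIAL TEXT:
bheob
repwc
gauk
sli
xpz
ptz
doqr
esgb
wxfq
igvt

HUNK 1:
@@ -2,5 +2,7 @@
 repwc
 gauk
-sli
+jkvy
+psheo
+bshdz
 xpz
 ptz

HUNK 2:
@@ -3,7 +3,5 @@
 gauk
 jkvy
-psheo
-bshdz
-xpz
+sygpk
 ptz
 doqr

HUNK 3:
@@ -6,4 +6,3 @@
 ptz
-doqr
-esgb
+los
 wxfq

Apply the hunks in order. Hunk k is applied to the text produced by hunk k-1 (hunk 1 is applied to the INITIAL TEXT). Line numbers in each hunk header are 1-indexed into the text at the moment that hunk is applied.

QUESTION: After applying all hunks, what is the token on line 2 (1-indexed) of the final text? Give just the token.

Answer: repwc

Derivation:
Hunk 1: at line 2 remove [sli] add [jkvy,psheo,bshdz] -> 12 lines: bheob repwc gauk jkvy psheo bshdz xpz ptz doqr esgb wxfq igvt
Hunk 2: at line 3 remove [psheo,bshdz,xpz] add [sygpk] -> 10 lines: bheob repwc gauk jkvy sygpk ptz doqr esgb wxfq igvt
Hunk 3: at line 6 remove [doqr,esgb] add [los] -> 9 lines: bheob repwc gauk jkvy sygpk ptz los wxfq igvt
Final line 2: repwc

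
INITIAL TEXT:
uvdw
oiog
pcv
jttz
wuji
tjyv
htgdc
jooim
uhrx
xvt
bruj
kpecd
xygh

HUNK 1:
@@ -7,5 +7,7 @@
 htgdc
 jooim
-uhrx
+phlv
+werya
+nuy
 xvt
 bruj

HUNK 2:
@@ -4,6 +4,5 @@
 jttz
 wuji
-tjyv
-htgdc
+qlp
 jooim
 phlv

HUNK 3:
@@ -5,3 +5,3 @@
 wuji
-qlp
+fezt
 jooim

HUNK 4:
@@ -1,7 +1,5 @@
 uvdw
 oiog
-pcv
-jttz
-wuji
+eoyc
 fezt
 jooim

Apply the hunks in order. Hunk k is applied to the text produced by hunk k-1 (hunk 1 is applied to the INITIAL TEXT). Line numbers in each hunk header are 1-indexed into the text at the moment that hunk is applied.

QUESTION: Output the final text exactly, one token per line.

Hunk 1: at line 7 remove [uhrx] add [phlv,werya,nuy] -> 15 lines: uvdw oiog pcv jttz wuji tjyv htgdc jooim phlv werya nuy xvt bruj kpecd xygh
Hunk 2: at line 4 remove [tjyv,htgdc] add [qlp] -> 14 lines: uvdw oiog pcv jttz wuji qlp jooim phlv werya nuy xvt bruj kpecd xygh
Hunk 3: at line 5 remove [qlp] add [fezt] -> 14 lines: uvdw oiog pcv jttz wuji fezt jooim phlv werya nuy xvt bruj kpecd xygh
Hunk 4: at line 1 remove [pcv,jttz,wuji] add [eoyc] -> 12 lines: uvdw oiog eoyc fezt jooim phlv werya nuy xvt bruj kpecd xygh

Answer: uvdw
oiog
eoyc
fezt
jooim
phlv
werya
nuy
xvt
bruj
kpecd
xygh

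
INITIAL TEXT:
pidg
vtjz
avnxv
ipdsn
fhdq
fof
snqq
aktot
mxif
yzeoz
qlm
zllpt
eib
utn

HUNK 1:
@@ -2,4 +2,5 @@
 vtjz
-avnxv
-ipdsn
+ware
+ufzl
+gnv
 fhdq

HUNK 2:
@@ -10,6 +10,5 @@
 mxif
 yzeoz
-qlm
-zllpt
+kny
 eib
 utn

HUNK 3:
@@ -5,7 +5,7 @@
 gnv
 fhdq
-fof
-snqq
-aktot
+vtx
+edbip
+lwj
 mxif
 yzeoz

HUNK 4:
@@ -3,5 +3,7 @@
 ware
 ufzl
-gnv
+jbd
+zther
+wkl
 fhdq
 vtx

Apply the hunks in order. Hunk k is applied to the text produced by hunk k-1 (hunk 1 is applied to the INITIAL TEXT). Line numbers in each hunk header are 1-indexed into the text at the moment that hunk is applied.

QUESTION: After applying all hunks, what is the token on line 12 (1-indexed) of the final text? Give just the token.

Answer: mxif

Derivation:
Hunk 1: at line 2 remove [avnxv,ipdsn] add [ware,ufzl,gnv] -> 15 lines: pidg vtjz ware ufzl gnv fhdq fof snqq aktot mxif yzeoz qlm zllpt eib utn
Hunk 2: at line 10 remove [qlm,zllpt] add [kny] -> 14 lines: pidg vtjz ware ufzl gnv fhdq fof snqq aktot mxif yzeoz kny eib utn
Hunk 3: at line 5 remove [fof,snqq,aktot] add [vtx,edbip,lwj] -> 14 lines: pidg vtjz ware ufzl gnv fhdq vtx edbip lwj mxif yzeoz kny eib utn
Hunk 4: at line 3 remove [gnv] add [jbd,zther,wkl] -> 16 lines: pidg vtjz ware ufzl jbd zther wkl fhdq vtx edbip lwj mxif yzeoz kny eib utn
Final line 12: mxif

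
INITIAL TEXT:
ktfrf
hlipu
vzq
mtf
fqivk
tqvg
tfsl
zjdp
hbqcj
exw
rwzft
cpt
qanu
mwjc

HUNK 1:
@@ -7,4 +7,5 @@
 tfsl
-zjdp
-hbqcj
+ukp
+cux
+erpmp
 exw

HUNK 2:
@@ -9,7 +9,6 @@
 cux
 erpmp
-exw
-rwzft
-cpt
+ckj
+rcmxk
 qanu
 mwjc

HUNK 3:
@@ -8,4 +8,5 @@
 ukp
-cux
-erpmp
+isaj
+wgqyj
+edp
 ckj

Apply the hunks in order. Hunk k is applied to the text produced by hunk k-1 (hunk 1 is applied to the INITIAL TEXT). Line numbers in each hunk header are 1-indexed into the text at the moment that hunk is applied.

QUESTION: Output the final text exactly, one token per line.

Answer: ktfrf
hlipu
vzq
mtf
fqivk
tqvg
tfsl
ukp
isaj
wgqyj
edp
ckj
rcmxk
qanu
mwjc

Derivation:
Hunk 1: at line 7 remove [zjdp,hbqcj] add [ukp,cux,erpmp] -> 15 lines: ktfrf hlipu vzq mtf fqivk tqvg tfsl ukp cux erpmp exw rwzft cpt qanu mwjc
Hunk 2: at line 9 remove [exw,rwzft,cpt] add [ckj,rcmxk] -> 14 lines: ktfrf hlipu vzq mtf fqivk tqvg tfsl ukp cux erpmp ckj rcmxk qanu mwjc
Hunk 3: at line 8 remove [cux,erpmp] add [isaj,wgqyj,edp] -> 15 lines: ktfrf hlipu vzq mtf fqivk tqvg tfsl ukp isaj wgqyj edp ckj rcmxk qanu mwjc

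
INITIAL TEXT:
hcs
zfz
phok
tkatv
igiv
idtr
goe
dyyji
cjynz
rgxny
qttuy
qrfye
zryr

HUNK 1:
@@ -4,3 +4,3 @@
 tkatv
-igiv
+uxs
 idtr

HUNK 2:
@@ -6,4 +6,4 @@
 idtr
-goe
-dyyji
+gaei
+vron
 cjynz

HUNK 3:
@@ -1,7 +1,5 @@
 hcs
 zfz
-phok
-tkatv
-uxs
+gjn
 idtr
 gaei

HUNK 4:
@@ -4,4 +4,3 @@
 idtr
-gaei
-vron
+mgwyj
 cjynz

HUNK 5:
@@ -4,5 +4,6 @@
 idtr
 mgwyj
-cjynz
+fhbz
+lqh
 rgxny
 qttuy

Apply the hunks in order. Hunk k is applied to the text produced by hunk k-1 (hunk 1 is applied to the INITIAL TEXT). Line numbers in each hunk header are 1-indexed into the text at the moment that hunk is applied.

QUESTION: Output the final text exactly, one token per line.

Hunk 1: at line 4 remove [igiv] add [uxs] -> 13 lines: hcs zfz phok tkatv uxs idtr goe dyyji cjynz rgxny qttuy qrfye zryr
Hunk 2: at line 6 remove [goe,dyyji] add [gaei,vron] -> 13 lines: hcs zfz phok tkatv uxs idtr gaei vron cjynz rgxny qttuy qrfye zryr
Hunk 3: at line 1 remove [phok,tkatv,uxs] add [gjn] -> 11 lines: hcs zfz gjn idtr gaei vron cjynz rgxny qttuy qrfye zryr
Hunk 4: at line 4 remove [gaei,vron] add [mgwyj] -> 10 lines: hcs zfz gjn idtr mgwyj cjynz rgxny qttuy qrfye zryr
Hunk 5: at line 4 remove [cjynz] add [fhbz,lqh] -> 11 lines: hcs zfz gjn idtr mgwyj fhbz lqh rgxny qttuy qrfye zryr

Answer: hcs
zfz
gjn
idtr
mgwyj
fhbz
lqh
rgxny
qttuy
qrfye
zryr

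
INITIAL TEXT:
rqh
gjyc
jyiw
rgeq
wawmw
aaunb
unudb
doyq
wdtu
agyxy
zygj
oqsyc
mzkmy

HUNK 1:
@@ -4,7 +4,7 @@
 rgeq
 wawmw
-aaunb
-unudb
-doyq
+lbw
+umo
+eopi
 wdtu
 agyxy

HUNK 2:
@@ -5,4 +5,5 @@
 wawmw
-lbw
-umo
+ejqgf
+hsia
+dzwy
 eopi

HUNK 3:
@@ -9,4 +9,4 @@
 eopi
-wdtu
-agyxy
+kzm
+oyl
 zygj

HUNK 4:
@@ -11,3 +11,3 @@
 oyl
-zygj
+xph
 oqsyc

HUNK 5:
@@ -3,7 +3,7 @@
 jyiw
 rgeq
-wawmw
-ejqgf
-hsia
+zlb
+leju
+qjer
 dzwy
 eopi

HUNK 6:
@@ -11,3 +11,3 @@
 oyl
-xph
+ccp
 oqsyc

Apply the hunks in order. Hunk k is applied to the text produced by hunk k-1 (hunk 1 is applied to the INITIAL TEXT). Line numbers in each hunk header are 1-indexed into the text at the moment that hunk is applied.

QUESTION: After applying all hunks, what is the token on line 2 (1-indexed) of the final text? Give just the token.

Hunk 1: at line 4 remove [aaunb,unudb,doyq] add [lbw,umo,eopi] -> 13 lines: rqh gjyc jyiw rgeq wawmw lbw umo eopi wdtu agyxy zygj oqsyc mzkmy
Hunk 2: at line 5 remove [lbw,umo] add [ejqgf,hsia,dzwy] -> 14 lines: rqh gjyc jyiw rgeq wawmw ejqgf hsia dzwy eopi wdtu agyxy zygj oqsyc mzkmy
Hunk 3: at line 9 remove [wdtu,agyxy] add [kzm,oyl] -> 14 lines: rqh gjyc jyiw rgeq wawmw ejqgf hsia dzwy eopi kzm oyl zygj oqsyc mzkmy
Hunk 4: at line 11 remove [zygj] add [xph] -> 14 lines: rqh gjyc jyiw rgeq wawmw ejqgf hsia dzwy eopi kzm oyl xph oqsyc mzkmy
Hunk 5: at line 3 remove [wawmw,ejqgf,hsia] add [zlb,leju,qjer] -> 14 lines: rqh gjyc jyiw rgeq zlb leju qjer dzwy eopi kzm oyl xph oqsyc mzkmy
Hunk 6: at line 11 remove [xph] add [ccp] -> 14 lines: rqh gjyc jyiw rgeq zlb leju qjer dzwy eopi kzm oyl ccp oqsyc mzkmy
Final line 2: gjyc

Answer: gjyc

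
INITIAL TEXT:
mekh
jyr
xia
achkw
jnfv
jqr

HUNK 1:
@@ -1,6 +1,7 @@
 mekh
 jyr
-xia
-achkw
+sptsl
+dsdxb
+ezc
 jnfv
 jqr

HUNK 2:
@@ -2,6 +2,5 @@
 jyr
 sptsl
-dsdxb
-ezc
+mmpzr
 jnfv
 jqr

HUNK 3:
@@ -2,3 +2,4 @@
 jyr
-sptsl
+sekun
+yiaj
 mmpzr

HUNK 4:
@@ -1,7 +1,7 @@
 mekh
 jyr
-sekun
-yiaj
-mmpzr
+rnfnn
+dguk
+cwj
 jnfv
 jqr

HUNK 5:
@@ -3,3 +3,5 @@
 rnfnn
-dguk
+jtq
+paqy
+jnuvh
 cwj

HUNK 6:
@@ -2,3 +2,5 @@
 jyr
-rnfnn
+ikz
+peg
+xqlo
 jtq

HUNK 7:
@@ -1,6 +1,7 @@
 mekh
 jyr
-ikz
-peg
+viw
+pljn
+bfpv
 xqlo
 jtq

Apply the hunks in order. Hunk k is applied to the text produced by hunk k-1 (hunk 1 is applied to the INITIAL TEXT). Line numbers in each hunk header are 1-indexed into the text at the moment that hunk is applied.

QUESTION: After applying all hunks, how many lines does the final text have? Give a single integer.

Hunk 1: at line 1 remove [xia,achkw] add [sptsl,dsdxb,ezc] -> 7 lines: mekh jyr sptsl dsdxb ezc jnfv jqr
Hunk 2: at line 2 remove [dsdxb,ezc] add [mmpzr] -> 6 lines: mekh jyr sptsl mmpzr jnfv jqr
Hunk 3: at line 2 remove [sptsl] add [sekun,yiaj] -> 7 lines: mekh jyr sekun yiaj mmpzr jnfv jqr
Hunk 4: at line 1 remove [sekun,yiaj,mmpzr] add [rnfnn,dguk,cwj] -> 7 lines: mekh jyr rnfnn dguk cwj jnfv jqr
Hunk 5: at line 3 remove [dguk] add [jtq,paqy,jnuvh] -> 9 lines: mekh jyr rnfnn jtq paqy jnuvh cwj jnfv jqr
Hunk 6: at line 2 remove [rnfnn] add [ikz,peg,xqlo] -> 11 lines: mekh jyr ikz peg xqlo jtq paqy jnuvh cwj jnfv jqr
Hunk 7: at line 1 remove [ikz,peg] add [viw,pljn,bfpv] -> 12 lines: mekh jyr viw pljn bfpv xqlo jtq paqy jnuvh cwj jnfv jqr
Final line count: 12

Answer: 12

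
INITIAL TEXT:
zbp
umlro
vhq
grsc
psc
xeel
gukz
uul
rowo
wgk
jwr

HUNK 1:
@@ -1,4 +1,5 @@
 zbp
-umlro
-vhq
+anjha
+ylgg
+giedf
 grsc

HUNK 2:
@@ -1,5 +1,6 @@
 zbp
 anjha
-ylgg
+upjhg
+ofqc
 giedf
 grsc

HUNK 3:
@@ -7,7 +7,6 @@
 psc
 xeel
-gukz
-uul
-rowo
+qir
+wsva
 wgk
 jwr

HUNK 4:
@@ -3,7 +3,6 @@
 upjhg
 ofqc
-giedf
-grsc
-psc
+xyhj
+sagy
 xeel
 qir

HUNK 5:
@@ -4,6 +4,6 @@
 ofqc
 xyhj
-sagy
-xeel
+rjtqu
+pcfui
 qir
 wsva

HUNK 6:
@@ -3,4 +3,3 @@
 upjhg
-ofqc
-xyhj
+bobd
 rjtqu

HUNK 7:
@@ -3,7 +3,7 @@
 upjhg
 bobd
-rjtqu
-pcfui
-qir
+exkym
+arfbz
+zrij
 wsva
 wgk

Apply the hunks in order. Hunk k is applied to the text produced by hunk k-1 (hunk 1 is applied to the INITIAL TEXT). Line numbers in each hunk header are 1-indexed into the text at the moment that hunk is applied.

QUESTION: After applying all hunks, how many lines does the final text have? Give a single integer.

Answer: 10

Derivation:
Hunk 1: at line 1 remove [umlro,vhq] add [anjha,ylgg,giedf] -> 12 lines: zbp anjha ylgg giedf grsc psc xeel gukz uul rowo wgk jwr
Hunk 2: at line 1 remove [ylgg] add [upjhg,ofqc] -> 13 lines: zbp anjha upjhg ofqc giedf grsc psc xeel gukz uul rowo wgk jwr
Hunk 3: at line 7 remove [gukz,uul,rowo] add [qir,wsva] -> 12 lines: zbp anjha upjhg ofqc giedf grsc psc xeel qir wsva wgk jwr
Hunk 4: at line 3 remove [giedf,grsc,psc] add [xyhj,sagy] -> 11 lines: zbp anjha upjhg ofqc xyhj sagy xeel qir wsva wgk jwr
Hunk 5: at line 4 remove [sagy,xeel] add [rjtqu,pcfui] -> 11 lines: zbp anjha upjhg ofqc xyhj rjtqu pcfui qir wsva wgk jwr
Hunk 6: at line 3 remove [ofqc,xyhj] add [bobd] -> 10 lines: zbp anjha upjhg bobd rjtqu pcfui qir wsva wgk jwr
Hunk 7: at line 3 remove [rjtqu,pcfui,qir] add [exkym,arfbz,zrij] -> 10 lines: zbp anjha upjhg bobd exkym arfbz zrij wsva wgk jwr
Final line count: 10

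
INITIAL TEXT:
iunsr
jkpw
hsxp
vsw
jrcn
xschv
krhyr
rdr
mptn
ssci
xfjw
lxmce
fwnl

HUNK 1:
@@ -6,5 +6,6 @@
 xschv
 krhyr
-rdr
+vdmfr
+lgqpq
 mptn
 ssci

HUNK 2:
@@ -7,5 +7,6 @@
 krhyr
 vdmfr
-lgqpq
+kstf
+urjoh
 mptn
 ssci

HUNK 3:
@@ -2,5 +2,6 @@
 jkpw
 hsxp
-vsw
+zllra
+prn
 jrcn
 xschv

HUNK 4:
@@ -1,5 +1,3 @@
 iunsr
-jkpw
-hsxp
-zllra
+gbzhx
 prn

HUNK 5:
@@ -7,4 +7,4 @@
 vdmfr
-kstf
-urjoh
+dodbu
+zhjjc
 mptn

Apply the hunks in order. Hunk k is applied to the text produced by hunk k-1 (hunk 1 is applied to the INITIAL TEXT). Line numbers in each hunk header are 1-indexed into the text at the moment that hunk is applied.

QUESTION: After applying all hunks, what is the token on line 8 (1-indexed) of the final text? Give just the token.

Answer: dodbu

Derivation:
Hunk 1: at line 6 remove [rdr] add [vdmfr,lgqpq] -> 14 lines: iunsr jkpw hsxp vsw jrcn xschv krhyr vdmfr lgqpq mptn ssci xfjw lxmce fwnl
Hunk 2: at line 7 remove [lgqpq] add [kstf,urjoh] -> 15 lines: iunsr jkpw hsxp vsw jrcn xschv krhyr vdmfr kstf urjoh mptn ssci xfjw lxmce fwnl
Hunk 3: at line 2 remove [vsw] add [zllra,prn] -> 16 lines: iunsr jkpw hsxp zllra prn jrcn xschv krhyr vdmfr kstf urjoh mptn ssci xfjw lxmce fwnl
Hunk 4: at line 1 remove [jkpw,hsxp,zllra] add [gbzhx] -> 14 lines: iunsr gbzhx prn jrcn xschv krhyr vdmfr kstf urjoh mptn ssci xfjw lxmce fwnl
Hunk 5: at line 7 remove [kstf,urjoh] add [dodbu,zhjjc] -> 14 lines: iunsr gbzhx prn jrcn xschv krhyr vdmfr dodbu zhjjc mptn ssci xfjw lxmce fwnl
Final line 8: dodbu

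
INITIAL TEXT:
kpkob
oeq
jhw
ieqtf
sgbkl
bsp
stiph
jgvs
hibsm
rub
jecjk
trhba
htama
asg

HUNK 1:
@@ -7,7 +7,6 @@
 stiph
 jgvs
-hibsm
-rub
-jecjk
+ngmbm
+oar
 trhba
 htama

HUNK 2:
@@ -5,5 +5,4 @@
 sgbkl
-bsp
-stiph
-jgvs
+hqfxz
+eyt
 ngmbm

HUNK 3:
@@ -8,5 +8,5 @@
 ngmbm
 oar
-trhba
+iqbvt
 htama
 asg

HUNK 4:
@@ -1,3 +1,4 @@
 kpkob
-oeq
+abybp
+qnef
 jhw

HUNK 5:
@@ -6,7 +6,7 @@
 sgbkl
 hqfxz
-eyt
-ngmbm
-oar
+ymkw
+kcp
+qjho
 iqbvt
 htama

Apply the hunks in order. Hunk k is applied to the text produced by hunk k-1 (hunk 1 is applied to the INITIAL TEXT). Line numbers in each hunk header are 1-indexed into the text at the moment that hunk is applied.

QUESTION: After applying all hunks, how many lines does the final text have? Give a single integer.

Answer: 13

Derivation:
Hunk 1: at line 7 remove [hibsm,rub,jecjk] add [ngmbm,oar] -> 13 lines: kpkob oeq jhw ieqtf sgbkl bsp stiph jgvs ngmbm oar trhba htama asg
Hunk 2: at line 5 remove [bsp,stiph,jgvs] add [hqfxz,eyt] -> 12 lines: kpkob oeq jhw ieqtf sgbkl hqfxz eyt ngmbm oar trhba htama asg
Hunk 3: at line 8 remove [trhba] add [iqbvt] -> 12 lines: kpkob oeq jhw ieqtf sgbkl hqfxz eyt ngmbm oar iqbvt htama asg
Hunk 4: at line 1 remove [oeq] add [abybp,qnef] -> 13 lines: kpkob abybp qnef jhw ieqtf sgbkl hqfxz eyt ngmbm oar iqbvt htama asg
Hunk 5: at line 6 remove [eyt,ngmbm,oar] add [ymkw,kcp,qjho] -> 13 lines: kpkob abybp qnef jhw ieqtf sgbkl hqfxz ymkw kcp qjho iqbvt htama asg
Final line count: 13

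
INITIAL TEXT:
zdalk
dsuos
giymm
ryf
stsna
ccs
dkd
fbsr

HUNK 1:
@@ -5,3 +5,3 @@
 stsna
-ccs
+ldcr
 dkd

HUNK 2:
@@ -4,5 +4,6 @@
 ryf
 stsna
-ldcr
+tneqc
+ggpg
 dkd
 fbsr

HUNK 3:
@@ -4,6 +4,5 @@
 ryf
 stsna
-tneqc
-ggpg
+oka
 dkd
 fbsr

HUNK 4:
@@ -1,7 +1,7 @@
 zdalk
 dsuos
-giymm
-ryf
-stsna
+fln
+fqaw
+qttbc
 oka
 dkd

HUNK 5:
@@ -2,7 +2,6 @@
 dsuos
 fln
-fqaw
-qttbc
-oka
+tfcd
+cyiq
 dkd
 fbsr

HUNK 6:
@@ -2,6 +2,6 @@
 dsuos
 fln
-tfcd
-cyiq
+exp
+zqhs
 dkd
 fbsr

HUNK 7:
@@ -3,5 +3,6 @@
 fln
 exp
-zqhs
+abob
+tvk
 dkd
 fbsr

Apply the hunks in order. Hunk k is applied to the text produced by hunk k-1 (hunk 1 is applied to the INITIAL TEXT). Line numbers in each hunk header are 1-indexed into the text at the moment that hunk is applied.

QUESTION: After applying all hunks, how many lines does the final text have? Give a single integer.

Hunk 1: at line 5 remove [ccs] add [ldcr] -> 8 lines: zdalk dsuos giymm ryf stsna ldcr dkd fbsr
Hunk 2: at line 4 remove [ldcr] add [tneqc,ggpg] -> 9 lines: zdalk dsuos giymm ryf stsna tneqc ggpg dkd fbsr
Hunk 3: at line 4 remove [tneqc,ggpg] add [oka] -> 8 lines: zdalk dsuos giymm ryf stsna oka dkd fbsr
Hunk 4: at line 1 remove [giymm,ryf,stsna] add [fln,fqaw,qttbc] -> 8 lines: zdalk dsuos fln fqaw qttbc oka dkd fbsr
Hunk 5: at line 2 remove [fqaw,qttbc,oka] add [tfcd,cyiq] -> 7 lines: zdalk dsuos fln tfcd cyiq dkd fbsr
Hunk 6: at line 2 remove [tfcd,cyiq] add [exp,zqhs] -> 7 lines: zdalk dsuos fln exp zqhs dkd fbsr
Hunk 7: at line 3 remove [zqhs] add [abob,tvk] -> 8 lines: zdalk dsuos fln exp abob tvk dkd fbsr
Final line count: 8

Answer: 8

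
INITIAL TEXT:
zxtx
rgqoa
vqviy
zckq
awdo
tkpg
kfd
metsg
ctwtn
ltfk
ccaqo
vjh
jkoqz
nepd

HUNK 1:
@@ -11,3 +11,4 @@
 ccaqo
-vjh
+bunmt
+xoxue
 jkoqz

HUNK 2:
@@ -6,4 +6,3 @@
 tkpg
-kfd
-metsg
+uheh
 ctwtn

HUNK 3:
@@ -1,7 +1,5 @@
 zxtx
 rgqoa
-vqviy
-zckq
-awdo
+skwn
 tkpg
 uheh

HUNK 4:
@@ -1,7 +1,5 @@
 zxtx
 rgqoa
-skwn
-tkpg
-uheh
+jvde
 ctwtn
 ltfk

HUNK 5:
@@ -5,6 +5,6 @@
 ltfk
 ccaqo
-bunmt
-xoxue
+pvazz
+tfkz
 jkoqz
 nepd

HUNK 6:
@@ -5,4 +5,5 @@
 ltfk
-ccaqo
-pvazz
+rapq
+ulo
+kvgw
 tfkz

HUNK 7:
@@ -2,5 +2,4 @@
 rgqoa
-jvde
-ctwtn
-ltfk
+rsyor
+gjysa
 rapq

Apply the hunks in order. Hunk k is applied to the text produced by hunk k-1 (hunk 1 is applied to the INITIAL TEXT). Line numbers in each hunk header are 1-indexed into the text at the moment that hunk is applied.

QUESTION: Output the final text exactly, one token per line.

Hunk 1: at line 11 remove [vjh] add [bunmt,xoxue] -> 15 lines: zxtx rgqoa vqviy zckq awdo tkpg kfd metsg ctwtn ltfk ccaqo bunmt xoxue jkoqz nepd
Hunk 2: at line 6 remove [kfd,metsg] add [uheh] -> 14 lines: zxtx rgqoa vqviy zckq awdo tkpg uheh ctwtn ltfk ccaqo bunmt xoxue jkoqz nepd
Hunk 3: at line 1 remove [vqviy,zckq,awdo] add [skwn] -> 12 lines: zxtx rgqoa skwn tkpg uheh ctwtn ltfk ccaqo bunmt xoxue jkoqz nepd
Hunk 4: at line 1 remove [skwn,tkpg,uheh] add [jvde] -> 10 lines: zxtx rgqoa jvde ctwtn ltfk ccaqo bunmt xoxue jkoqz nepd
Hunk 5: at line 5 remove [bunmt,xoxue] add [pvazz,tfkz] -> 10 lines: zxtx rgqoa jvde ctwtn ltfk ccaqo pvazz tfkz jkoqz nepd
Hunk 6: at line 5 remove [ccaqo,pvazz] add [rapq,ulo,kvgw] -> 11 lines: zxtx rgqoa jvde ctwtn ltfk rapq ulo kvgw tfkz jkoqz nepd
Hunk 7: at line 2 remove [jvde,ctwtn,ltfk] add [rsyor,gjysa] -> 10 lines: zxtx rgqoa rsyor gjysa rapq ulo kvgw tfkz jkoqz nepd

Answer: zxtx
rgqoa
rsyor
gjysa
rapq
ulo
kvgw
tfkz
jkoqz
nepd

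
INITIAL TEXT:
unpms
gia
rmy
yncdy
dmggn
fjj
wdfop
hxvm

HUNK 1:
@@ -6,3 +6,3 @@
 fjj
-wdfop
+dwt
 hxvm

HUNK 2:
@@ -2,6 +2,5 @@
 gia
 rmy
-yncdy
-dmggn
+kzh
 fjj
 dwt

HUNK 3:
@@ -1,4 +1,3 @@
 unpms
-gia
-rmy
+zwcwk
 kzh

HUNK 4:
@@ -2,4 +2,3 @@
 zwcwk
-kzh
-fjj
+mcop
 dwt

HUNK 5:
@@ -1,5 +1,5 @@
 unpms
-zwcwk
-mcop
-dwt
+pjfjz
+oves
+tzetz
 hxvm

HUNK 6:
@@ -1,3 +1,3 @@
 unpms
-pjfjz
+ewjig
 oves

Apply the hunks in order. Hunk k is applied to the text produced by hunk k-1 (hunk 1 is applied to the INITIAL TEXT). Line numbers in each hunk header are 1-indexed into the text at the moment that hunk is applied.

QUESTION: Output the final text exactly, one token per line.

Answer: unpms
ewjig
oves
tzetz
hxvm

Derivation:
Hunk 1: at line 6 remove [wdfop] add [dwt] -> 8 lines: unpms gia rmy yncdy dmggn fjj dwt hxvm
Hunk 2: at line 2 remove [yncdy,dmggn] add [kzh] -> 7 lines: unpms gia rmy kzh fjj dwt hxvm
Hunk 3: at line 1 remove [gia,rmy] add [zwcwk] -> 6 lines: unpms zwcwk kzh fjj dwt hxvm
Hunk 4: at line 2 remove [kzh,fjj] add [mcop] -> 5 lines: unpms zwcwk mcop dwt hxvm
Hunk 5: at line 1 remove [zwcwk,mcop,dwt] add [pjfjz,oves,tzetz] -> 5 lines: unpms pjfjz oves tzetz hxvm
Hunk 6: at line 1 remove [pjfjz] add [ewjig] -> 5 lines: unpms ewjig oves tzetz hxvm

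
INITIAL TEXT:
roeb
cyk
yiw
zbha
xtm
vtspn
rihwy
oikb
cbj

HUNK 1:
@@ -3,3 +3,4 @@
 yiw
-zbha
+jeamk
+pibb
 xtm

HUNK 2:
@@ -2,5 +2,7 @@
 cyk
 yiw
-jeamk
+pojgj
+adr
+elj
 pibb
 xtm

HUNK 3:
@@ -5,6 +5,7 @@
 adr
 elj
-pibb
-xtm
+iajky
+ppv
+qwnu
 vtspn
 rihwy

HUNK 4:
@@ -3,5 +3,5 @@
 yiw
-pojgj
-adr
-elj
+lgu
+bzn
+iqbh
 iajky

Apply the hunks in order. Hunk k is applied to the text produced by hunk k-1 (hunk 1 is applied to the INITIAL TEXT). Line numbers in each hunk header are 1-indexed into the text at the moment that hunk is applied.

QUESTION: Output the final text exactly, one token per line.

Answer: roeb
cyk
yiw
lgu
bzn
iqbh
iajky
ppv
qwnu
vtspn
rihwy
oikb
cbj

Derivation:
Hunk 1: at line 3 remove [zbha] add [jeamk,pibb] -> 10 lines: roeb cyk yiw jeamk pibb xtm vtspn rihwy oikb cbj
Hunk 2: at line 2 remove [jeamk] add [pojgj,adr,elj] -> 12 lines: roeb cyk yiw pojgj adr elj pibb xtm vtspn rihwy oikb cbj
Hunk 3: at line 5 remove [pibb,xtm] add [iajky,ppv,qwnu] -> 13 lines: roeb cyk yiw pojgj adr elj iajky ppv qwnu vtspn rihwy oikb cbj
Hunk 4: at line 3 remove [pojgj,adr,elj] add [lgu,bzn,iqbh] -> 13 lines: roeb cyk yiw lgu bzn iqbh iajky ppv qwnu vtspn rihwy oikb cbj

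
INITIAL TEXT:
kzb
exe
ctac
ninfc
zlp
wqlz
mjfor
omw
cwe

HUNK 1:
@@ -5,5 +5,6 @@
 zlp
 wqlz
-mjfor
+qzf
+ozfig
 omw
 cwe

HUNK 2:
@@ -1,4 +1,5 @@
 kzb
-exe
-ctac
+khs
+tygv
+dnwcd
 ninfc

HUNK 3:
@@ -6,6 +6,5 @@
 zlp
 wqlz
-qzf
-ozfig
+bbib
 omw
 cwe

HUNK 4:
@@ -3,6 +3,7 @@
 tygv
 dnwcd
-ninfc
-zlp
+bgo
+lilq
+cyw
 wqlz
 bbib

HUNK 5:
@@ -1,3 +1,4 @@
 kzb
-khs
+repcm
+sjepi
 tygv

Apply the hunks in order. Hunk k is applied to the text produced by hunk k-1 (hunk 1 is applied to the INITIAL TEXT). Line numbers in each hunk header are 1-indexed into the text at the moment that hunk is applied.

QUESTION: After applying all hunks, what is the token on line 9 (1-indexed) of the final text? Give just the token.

Answer: wqlz

Derivation:
Hunk 1: at line 5 remove [mjfor] add [qzf,ozfig] -> 10 lines: kzb exe ctac ninfc zlp wqlz qzf ozfig omw cwe
Hunk 2: at line 1 remove [exe,ctac] add [khs,tygv,dnwcd] -> 11 lines: kzb khs tygv dnwcd ninfc zlp wqlz qzf ozfig omw cwe
Hunk 3: at line 6 remove [qzf,ozfig] add [bbib] -> 10 lines: kzb khs tygv dnwcd ninfc zlp wqlz bbib omw cwe
Hunk 4: at line 3 remove [ninfc,zlp] add [bgo,lilq,cyw] -> 11 lines: kzb khs tygv dnwcd bgo lilq cyw wqlz bbib omw cwe
Hunk 5: at line 1 remove [khs] add [repcm,sjepi] -> 12 lines: kzb repcm sjepi tygv dnwcd bgo lilq cyw wqlz bbib omw cwe
Final line 9: wqlz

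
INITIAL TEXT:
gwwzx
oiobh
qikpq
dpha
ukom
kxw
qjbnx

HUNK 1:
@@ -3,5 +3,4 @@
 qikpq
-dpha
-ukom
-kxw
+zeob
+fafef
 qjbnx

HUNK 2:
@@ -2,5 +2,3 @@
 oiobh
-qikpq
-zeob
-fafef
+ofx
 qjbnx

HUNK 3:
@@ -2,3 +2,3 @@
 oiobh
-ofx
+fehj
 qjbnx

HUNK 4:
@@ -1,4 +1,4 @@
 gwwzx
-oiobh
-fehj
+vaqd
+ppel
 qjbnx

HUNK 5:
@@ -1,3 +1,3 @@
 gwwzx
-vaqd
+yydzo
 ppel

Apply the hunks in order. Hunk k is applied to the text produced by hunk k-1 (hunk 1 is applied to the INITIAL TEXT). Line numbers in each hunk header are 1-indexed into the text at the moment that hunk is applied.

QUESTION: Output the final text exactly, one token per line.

Hunk 1: at line 3 remove [dpha,ukom,kxw] add [zeob,fafef] -> 6 lines: gwwzx oiobh qikpq zeob fafef qjbnx
Hunk 2: at line 2 remove [qikpq,zeob,fafef] add [ofx] -> 4 lines: gwwzx oiobh ofx qjbnx
Hunk 3: at line 2 remove [ofx] add [fehj] -> 4 lines: gwwzx oiobh fehj qjbnx
Hunk 4: at line 1 remove [oiobh,fehj] add [vaqd,ppel] -> 4 lines: gwwzx vaqd ppel qjbnx
Hunk 5: at line 1 remove [vaqd] add [yydzo] -> 4 lines: gwwzx yydzo ppel qjbnx

Answer: gwwzx
yydzo
ppel
qjbnx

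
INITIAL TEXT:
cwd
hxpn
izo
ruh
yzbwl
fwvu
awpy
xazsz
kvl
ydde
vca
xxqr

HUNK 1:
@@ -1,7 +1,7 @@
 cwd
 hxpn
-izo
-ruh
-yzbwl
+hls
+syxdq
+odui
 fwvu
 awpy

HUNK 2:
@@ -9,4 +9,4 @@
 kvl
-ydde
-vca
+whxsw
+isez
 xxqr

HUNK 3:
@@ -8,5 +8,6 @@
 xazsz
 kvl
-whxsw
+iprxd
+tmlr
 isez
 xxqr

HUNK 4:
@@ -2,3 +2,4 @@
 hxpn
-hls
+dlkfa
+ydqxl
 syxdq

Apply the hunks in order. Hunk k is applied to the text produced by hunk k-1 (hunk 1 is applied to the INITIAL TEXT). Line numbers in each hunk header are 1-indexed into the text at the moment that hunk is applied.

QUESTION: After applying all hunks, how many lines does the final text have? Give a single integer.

Hunk 1: at line 1 remove [izo,ruh,yzbwl] add [hls,syxdq,odui] -> 12 lines: cwd hxpn hls syxdq odui fwvu awpy xazsz kvl ydde vca xxqr
Hunk 2: at line 9 remove [ydde,vca] add [whxsw,isez] -> 12 lines: cwd hxpn hls syxdq odui fwvu awpy xazsz kvl whxsw isez xxqr
Hunk 3: at line 8 remove [whxsw] add [iprxd,tmlr] -> 13 lines: cwd hxpn hls syxdq odui fwvu awpy xazsz kvl iprxd tmlr isez xxqr
Hunk 4: at line 2 remove [hls] add [dlkfa,ydqxl] -> 14 lines: cwd hxpn dlkfa ydqxl syxdq odui fwvu awpy xazsz kvl iprxd tmlr isez xxqr
Final line count: 14

Answer: 14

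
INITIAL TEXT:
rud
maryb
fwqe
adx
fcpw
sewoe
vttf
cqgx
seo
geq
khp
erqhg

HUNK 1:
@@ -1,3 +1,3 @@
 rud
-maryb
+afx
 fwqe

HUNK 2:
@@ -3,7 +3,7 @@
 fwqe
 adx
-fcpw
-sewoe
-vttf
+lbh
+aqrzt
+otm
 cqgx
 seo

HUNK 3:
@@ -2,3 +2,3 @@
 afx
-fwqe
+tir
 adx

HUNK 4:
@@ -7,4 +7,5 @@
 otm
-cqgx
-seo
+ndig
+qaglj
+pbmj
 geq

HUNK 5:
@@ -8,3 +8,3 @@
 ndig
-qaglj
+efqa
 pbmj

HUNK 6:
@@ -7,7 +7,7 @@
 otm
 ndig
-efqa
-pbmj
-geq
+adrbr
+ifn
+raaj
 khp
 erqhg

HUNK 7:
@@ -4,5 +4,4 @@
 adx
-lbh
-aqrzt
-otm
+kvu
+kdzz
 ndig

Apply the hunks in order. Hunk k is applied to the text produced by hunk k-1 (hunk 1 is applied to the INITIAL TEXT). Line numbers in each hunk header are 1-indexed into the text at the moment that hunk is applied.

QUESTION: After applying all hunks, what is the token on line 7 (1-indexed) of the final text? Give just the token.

Answer: ndig

Derivation:
Hunk 1: at line 1 remove [maryb] add [afx] -> 12 lines: rud afx fwqe adx fcpw sewoe vttf cqgx seo geq khp erqhg
Hunk 2: at line 3 remove [fcpw,sewoe,vttf] add [lbh,aqrzt,otm] -> 12 lines: rud afx fwqe adx lbh aqrzt otm cqgx seo geq khp erqhg
Hunk 3: at line 2 remove [fwqe] add [tir] -> 12 lines: rud afx tir adx lbh aqrzt otm cqgx seo geq khp erqhg
Hunk 4: at line 7 remove [cqgx,seo] add [ndig,qaglj,pbmj] -> 13 lines: rud afx tir adx lbh aqrzt otm ndig qaglj pbmj geq khp erqhg
Hunk 5: at line 8 remove [qaglj] add [efqa] -> 13 lines: rud afx tir adx lbh aqrzt otm ndig efqa pbmj geq khp erqhg
Hunk 6: at line 7 remove [efqa,pbmj,geq] add [adrbr,ifn,raaj] -> 13 lines: rud afx tir adx lbh aqrzt otm ndig adrbr ifn raaj khp erqhg
Hunk 7: at line 4 remove [lbh,aqrzt,otm] add [kvu,kdzz] -> 12 lines: rud afx tir adx kvu kdzz ndig adrbr ifn raaj khp erqhg
Final line 7: ndig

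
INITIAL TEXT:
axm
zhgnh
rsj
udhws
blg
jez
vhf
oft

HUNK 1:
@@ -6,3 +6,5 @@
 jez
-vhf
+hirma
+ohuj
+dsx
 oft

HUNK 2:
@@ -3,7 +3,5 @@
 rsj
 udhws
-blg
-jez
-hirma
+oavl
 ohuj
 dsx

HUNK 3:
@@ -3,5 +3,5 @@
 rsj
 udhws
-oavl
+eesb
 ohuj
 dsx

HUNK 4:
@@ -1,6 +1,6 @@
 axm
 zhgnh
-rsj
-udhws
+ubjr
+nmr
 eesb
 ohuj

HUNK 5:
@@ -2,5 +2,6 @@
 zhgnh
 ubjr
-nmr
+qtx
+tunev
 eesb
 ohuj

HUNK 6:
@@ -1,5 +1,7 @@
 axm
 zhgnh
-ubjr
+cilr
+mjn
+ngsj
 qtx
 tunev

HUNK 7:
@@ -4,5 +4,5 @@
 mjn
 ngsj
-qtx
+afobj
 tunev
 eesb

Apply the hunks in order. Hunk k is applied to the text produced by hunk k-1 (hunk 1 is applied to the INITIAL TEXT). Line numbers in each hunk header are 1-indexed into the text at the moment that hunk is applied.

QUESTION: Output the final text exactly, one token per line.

Hunk 1: at line 6 remove [vhf] add [hirma,ohuj,dsx] -> 10 lines: axm zhgnh rsj udhws blg jez hirma ohuj dsx oft
Hunk 2: at line 3 remove [blg,jez,hirma] add [oavl] -> 8 lines: axm zhgnh rsj udhws oavl ohuj dsx oft
Hunk 3: at line 3 remove [oavl] add [eesb] -> 8 lines: axm zhgnh rsj udhws eesb ohuj dsx oft
Hunk 4: at line 1 remove [rsj,udhws] add [ubjr,nmr] -> 8 lines: axm zhgnh ubjr nmr eesb ohuj dsx oft
Hunk 5: at line 2 remove [nmr] add [qtx,tunev] -> 9 lines: axm zhgnh ubjr qtx tunev eesb ohuj dsx oft
Hunk 6: at line 1 remove [ubjr] add [cilr,mjn,ngsj] -> 11 lines: axm zhgnh cilr mjn ngsj qtx tunev eesb ohuj dsx oft
Hunk 7: at line 4 remove [qtx] add [afobj] -> 11 lines: axm zhgnh cilr mjn ngsj afobj tunev eesb ohuj dsx oft

Answer: axm
zhgnh
cilr
mjn
ngsj
afobj
tunev
eesb
ohuj
dsx
oft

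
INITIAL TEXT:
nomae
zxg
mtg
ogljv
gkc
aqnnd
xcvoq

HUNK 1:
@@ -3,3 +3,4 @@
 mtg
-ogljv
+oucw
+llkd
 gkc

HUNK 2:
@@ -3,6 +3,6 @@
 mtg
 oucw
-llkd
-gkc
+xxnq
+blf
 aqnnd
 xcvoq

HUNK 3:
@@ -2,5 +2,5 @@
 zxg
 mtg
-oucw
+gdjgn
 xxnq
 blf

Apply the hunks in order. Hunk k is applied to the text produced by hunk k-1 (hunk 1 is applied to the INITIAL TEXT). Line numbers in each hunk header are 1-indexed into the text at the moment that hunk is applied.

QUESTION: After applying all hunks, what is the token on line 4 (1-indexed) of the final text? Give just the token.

Answer: gdjgn

Derivation:
Hunk 1: at line 3 remove [ogljv] add [oucw,llkd] -> 8 lines: nomae zxg mtg oucw llkd gkc aqnnd xcvoq
Hunk 2: at line 3 remove [llkd,gkc] add [xxnq,blf] -> 8 lines: nomae zxg mtg oucw xxnq blf aqnnd xcvoq
Hunk 3: at line 2 remove [oucw] add [gdjgn] -> 8 lines: nomae zxg mtg gdjgn xxnq blf aqnnd xcvoq
Final line 4: gdjgn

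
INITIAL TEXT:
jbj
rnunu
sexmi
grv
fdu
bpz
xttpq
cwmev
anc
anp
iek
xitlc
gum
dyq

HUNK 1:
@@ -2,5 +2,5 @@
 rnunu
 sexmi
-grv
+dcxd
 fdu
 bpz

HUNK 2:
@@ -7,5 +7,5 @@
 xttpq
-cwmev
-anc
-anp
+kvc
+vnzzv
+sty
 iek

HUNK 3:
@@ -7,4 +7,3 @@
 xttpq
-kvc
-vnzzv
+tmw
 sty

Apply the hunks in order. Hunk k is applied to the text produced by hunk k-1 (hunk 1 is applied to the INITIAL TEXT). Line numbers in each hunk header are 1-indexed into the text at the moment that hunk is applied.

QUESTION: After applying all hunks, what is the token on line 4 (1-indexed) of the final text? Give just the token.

Hunk 1: at line 2 remove [grv] add [dcxd] -> 14 lines: jbj rnunu sexmi dcxd fdu bpz xttpq cwmev anc anp iek xitlc gum dyq
Hunk 2: at line 7 remove [cwmev,anc,anp] add [kvc,vnzzv,sty] -> 14 lines: jbj rnunu sexmi dcxd fdu bpz xttpq kvc vnzzv sty iek xitlc gum dyq
Hunk 3: at line 7 remove [kvc,vnzzv] add [tmw] -> 13 lines: jbj rnunu sexmi dcxd fdu bpz xttpq tmw sty iek xitlc gum dyq
Final line 4: dcxd

Answer: dcxd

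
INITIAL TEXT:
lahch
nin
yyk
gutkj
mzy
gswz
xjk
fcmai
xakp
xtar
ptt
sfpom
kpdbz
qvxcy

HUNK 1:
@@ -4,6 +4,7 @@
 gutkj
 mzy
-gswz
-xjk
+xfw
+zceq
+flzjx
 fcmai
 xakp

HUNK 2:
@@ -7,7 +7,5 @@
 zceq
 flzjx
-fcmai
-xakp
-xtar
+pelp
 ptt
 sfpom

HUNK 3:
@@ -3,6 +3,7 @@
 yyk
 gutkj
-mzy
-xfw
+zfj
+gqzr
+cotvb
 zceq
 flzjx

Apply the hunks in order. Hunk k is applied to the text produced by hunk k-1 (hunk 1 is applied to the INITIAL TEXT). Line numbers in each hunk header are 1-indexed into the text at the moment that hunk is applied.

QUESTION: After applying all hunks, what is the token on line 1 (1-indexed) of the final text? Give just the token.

Answer: lahch

Derivation:
Hunk 1: at line 4 remove [gswz,xjk] add [xfw,zceq,flzjx] -> 15 lines: lahch nin yyk gutkj mzy xfw zceq flzjx fcmai xakp xtar ptt sfpom kpdbz qvxcy
Hunk 2: at line 7 remove [fcmai,xakp,xtar] add [pelp] -> 13 lines: lahch nin yyk gutkj mzy xfw zceq flzjx pelp ptt sfpom kpdbz qvxcy
Hunk 3: at line 3 remove [mzy,xfw] add [zfj,gqzr,cotvb] -> 14 lines: lahch nin yyk gutkj zfj gqzr cotvb zceq flzjx pelp ptt sfpom kpdbz qvxcy
Final line 1: lahch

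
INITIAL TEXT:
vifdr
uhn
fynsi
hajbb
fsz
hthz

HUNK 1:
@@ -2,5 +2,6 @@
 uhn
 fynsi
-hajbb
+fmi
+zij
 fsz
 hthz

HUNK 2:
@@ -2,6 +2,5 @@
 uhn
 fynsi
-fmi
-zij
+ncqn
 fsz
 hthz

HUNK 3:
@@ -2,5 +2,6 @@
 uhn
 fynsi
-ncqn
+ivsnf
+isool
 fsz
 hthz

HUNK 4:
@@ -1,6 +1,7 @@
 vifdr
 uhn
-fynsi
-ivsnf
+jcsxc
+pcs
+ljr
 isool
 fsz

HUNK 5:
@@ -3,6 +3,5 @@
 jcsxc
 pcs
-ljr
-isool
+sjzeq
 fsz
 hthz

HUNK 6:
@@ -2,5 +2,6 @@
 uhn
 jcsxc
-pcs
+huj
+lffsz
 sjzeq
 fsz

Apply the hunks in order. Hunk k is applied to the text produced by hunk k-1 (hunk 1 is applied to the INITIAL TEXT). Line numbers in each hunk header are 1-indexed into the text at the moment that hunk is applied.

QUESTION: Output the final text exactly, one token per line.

Answer: vifdr
uhn
jcsxc
huj
lffsz
sjzeq
fsz
hthz

Derivation:
Hunk 1: at line 2 remove [hajbb] add [fmi,zij] -> 7 lines: vifdr uhn fynsi fmi zij fsz hthz
Hunk 2: at line 2 remove [fmi,zij] add [ncqn] -> 6 lines: vifdr uhn fynsi ncqn fsz hthz
Hunk 3: at line 2 remove [ncqn] add [ivsnf,isool] -> 7 lines: vifdr uhn fynsi ivsnf isool fsz hthz
Hunk 4: at line 1 remove [fynsi,ivsnf] add [jcsxc,pcs,ljr] -> 8 lines: vifdr uhn jcsxc pcs ljr isool fsz hthz
Hunk 5: at line 3 remove [ljr,isool] add [sjzeq] -> 7 lines: vifdr uhn jcsxc pcs sjzeq fsz hthz
Hunk 6: at line 2 remove [pcs] add [huj,lffsz] -> 8 lines: vifdr uhn jcsxc huj lffsz sjzeq fsz hthz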